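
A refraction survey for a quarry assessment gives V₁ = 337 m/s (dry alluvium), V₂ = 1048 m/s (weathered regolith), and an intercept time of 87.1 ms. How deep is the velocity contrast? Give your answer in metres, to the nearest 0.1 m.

θ_c = arcsin(337/1048) = 18.76°; cos θ_c = 0.9469.
tᵢ = 2h cos θ_c/V₁ ⇒ h = tᵢ·V₁/(2 cos θ_c) = 0.0871·337/(2·0.9469) = 15.50 m.

15.5 m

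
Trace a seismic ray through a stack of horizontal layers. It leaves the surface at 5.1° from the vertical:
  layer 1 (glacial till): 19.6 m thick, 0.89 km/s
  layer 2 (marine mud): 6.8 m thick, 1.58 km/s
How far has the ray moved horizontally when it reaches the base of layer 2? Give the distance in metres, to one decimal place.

2.8 m

Apply Snell's law at each interface; in layer i the horizontal offset is hᵢ·tan θᵢ.
Layer 1: θ = 5.10°; offset = 19.6·tan 5.10° = 1.749 m.
Layer 2: sin θ = 1.58·sin 5.1°/0.89 = 0.1578, θ = 9.08°; offset = 6.8·tan 9.08° = 1.087 m.
Summing the layer offsets gives 2.836 m.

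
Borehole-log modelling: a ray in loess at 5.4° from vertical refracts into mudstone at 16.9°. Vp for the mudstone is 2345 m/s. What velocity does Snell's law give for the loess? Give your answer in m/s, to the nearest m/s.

759 m/s

Snell's law: sin 5.4°/V₁ = sin 16.9°/V₂.
V₁ = V₂·sin 5.4°/sin 16.9° = 2345 × 0.3237 = 759.14 m/s.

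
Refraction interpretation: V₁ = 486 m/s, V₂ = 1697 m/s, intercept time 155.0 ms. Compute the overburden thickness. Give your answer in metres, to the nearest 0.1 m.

h = tᵢ·V₁·V₂ / (2·√(V₂²−V₁²)).
√(V₂²−V₁²) = √(1697² − 486²) = 1625.9 m/s.
h = 0.155 s × 486 × 1697 / (2 × 1625.9) = 39.31 m.

39.3 m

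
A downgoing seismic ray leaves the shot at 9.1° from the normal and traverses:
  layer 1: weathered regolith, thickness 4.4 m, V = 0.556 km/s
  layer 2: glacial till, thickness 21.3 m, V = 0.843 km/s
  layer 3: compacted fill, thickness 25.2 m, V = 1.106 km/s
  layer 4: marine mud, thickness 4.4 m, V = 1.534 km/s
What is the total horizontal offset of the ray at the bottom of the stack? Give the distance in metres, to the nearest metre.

16 m

Apply Snell's law at each interface; in layer i the horizontal offset is hᵢ·tan θᵢ.
Layer 1: θ = 9.10°; offset = 4.4·tan 9.10° = 0.705 m.
Layer 2: sin θ = 0.843·sin 9.1°/0.556 = 0.2398, θ = 13.87°; offset = 21.3·tan 13.87° = 5.261 m.
Layer 3: sin θ = 1.106·sin 9.1°/0.556 = 0.3146, θ = 18.34°; offset = 25.2·tan 18.34° = 8.352 m.
Layer 4: sin θ = 1.534·sin 9.1°/0.556 = 0.4364, θ = 25.87°; offset = 4.4·tan 25.87° = 2.134 m.
Summing the layer offsets gives 16.452 m.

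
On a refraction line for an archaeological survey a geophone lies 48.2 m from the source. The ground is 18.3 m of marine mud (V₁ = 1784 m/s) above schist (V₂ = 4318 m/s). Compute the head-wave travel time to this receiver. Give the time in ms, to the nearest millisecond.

θ_c = arcsin(V₁/V₂) = arcsin(1784/4318) = 24.40°, cos θ_c = 0.9107.
Intercept time tᵢ = 2h cos θ_c / V₁ = 2·18.3·0.9107/1784 = 0.01868 s.
t = x/V₂ + tᵢ = 48.2/4318 + 0.01868 = 0.02985 s.

30 ms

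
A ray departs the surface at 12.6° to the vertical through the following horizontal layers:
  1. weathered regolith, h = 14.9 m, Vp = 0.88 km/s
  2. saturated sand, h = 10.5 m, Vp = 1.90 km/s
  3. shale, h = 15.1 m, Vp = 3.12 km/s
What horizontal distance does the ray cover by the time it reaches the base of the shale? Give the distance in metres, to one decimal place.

Ray parameter p = sin 12.6° / 0.88 km/s = 2.4789e-01 s/km.
Layer 1: θ = 12.60°; offset = 14.9·tan 12.60° = 3.331 m.
Layer 2: sin θ = p·1.90 = 0.4710 → θ = 28.10°; offset = 10.5·tan 28.10° = 5.606 m.
Layer 3: sin θ = p·3.12 = 0.7734 → θ = 50.66°; offset = 15.1·tan 50.66° = 18.423 m.
Summing the layer offsets gives 27.360 m.

27.4 m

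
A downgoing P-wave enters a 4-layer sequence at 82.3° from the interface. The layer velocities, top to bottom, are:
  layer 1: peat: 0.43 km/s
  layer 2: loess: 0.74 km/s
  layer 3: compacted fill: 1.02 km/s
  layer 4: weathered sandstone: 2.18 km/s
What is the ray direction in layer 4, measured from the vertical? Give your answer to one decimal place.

From the normal: θ₁ = 90° − 82.3° = 7.7°.
Ray parameter p = sin 7.7° / 0.43 = 3.1160e-01 s/km.
sin θ_4 = p·V_4 = 3.1160e-01 × 2.18 = 0.6793.
θ_4 = arcsin 0.6793 = 42.79°.

42.8°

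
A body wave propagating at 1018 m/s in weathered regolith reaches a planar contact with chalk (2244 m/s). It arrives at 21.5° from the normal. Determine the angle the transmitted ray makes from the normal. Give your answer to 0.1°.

53.9°

Snell's law: sin θ₂ = (V₂/V₁)·sin θ₁ = (2244/1018)·sin 21.5° = 0.8079.
θ₂ = arcsin 0.8079 = 53.89° from the normal.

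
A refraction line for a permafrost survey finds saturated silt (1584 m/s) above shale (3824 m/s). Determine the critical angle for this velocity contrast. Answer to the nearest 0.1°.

Critical incidence: sin θ_c = V₁/V₂ = 1584/3824 = 0.4142.
θ_c = arcsin 0.4142 = 24.47°.

24.5°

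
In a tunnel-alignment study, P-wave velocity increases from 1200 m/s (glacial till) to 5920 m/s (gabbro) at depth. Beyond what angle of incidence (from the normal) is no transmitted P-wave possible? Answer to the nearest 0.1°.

At critical incidence the refracted ray runs along the interface (θ₂ = 90°), so sin θ_c = V₁/V₂.
θ_c = arcsin(1200/5920) = arcsin 0.2027 = 11.70°.

11.7°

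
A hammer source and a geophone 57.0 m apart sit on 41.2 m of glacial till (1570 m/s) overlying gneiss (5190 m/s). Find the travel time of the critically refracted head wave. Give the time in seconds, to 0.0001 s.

θ_c = arcsin(V₁/V₂) = arcsin(1570/5190) = 17.61°, cos θ_c = 0.9531.
Intercept time tᵢ = 2h cos θ_c / V₁ = 2·41.2·0.9531/1570 = 0.05003 s.
t = x/V₂ + tᵢ = 57.0/5190 + 0.05003 = 0.06101 s.

0.0610 s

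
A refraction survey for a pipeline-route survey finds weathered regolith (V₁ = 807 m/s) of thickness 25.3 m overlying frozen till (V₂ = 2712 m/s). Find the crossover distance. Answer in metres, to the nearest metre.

69 m

x_cross = 2h·√((V₂+V₁)/(V₂−V₁)).
(V₂+V₁)/(V₂−V₁) = (2712+807)/(2712−807) = 1.8472; √ = 1.3591.
x_cross = 2·25.3·1.3591 = 68.77 m.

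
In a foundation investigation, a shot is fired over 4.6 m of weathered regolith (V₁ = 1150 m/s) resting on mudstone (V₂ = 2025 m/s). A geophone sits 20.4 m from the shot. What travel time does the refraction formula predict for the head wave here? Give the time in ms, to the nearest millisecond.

17 ms

θ_c = arcsin(V₁/V₂) = arcsin(1150/2025) = 34.60°, cos θ_c = 0.8231.
Intercept time tᵢ = 2h cos θ_c / V₁ = 2·4.6·0.8231/1150 = 0.00658 s.
t = x/V₂ + tᵢ = 20.4/2025 + 0.00658 = 0.01666 s.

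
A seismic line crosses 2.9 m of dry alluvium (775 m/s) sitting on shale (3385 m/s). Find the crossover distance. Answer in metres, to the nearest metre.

x_cross = 2h·√((V₂+V₁)/(V₂−V₁)).
(V₂+V₁)/(V₂−V₁) = (3385+775)/(3385−775) = 1.5939; √ = 1.2625.
x_cross = 2·2.9·1.2625 = 7.32 m.

7 m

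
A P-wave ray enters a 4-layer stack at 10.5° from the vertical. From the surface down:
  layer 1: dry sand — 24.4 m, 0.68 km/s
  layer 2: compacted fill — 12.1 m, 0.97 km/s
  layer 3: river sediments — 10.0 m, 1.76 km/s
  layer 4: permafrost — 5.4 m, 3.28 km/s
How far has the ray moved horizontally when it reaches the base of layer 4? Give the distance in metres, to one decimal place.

Ray parameter p = sin 10.5° / 0.68 km/s = 2.6799e-01 s/km.
Layer 1: θ = 10.50°; offset = 24.4·tan 10.50° = 4.522 m.
Layer 2: sin θ = p·0.97 = 0.2600 → θ = 15.07°; offset = 12.1·tan 15.07° = 3.257 m.
Layer 3: sin θ = p·1.76 = 0.4717 → θ = 28.14°; offset = 10.0·tan 28.14° = 5.349 m.
Layer 4: sin θ = p·3.28 = 0.8790 → θ = 61.52°; offset = 5.4·tan 61.52° = 9.956 m.
Σ offsets = 23.084 m.

23.1 m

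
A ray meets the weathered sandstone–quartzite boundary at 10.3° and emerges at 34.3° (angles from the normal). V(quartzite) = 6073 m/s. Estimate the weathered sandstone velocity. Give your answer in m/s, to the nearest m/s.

1927 m/s

sin 10.3° = 0.1788; sin 34.3° = 0.5635.
V₁ = V₂·(sin θ₁/sin θ₂) = 6073·(0.1788/0.5635) = 1926.91 m/s.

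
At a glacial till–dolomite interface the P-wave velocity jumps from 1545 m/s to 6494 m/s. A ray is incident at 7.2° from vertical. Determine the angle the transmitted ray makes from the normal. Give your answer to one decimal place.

31.8°

Snell's law: sin θ₂ = (V₂/V₁)·sin θ₁ = (6494/1545)·sin 7.2° = 0.5268.
θ₂ = arcsin 0.5268 = 31.79° from the normal.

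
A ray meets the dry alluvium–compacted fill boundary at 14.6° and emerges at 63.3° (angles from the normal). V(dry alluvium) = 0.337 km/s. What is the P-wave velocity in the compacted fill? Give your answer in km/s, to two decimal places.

1.19 km/s

sin 14.6° = 0.2521; sin 63.3° = 0.8934.
V₂ = V₁·(sin θ₂/sin θ₁) = 0.337·(0.8934/0.2521) = 1.19 km/s.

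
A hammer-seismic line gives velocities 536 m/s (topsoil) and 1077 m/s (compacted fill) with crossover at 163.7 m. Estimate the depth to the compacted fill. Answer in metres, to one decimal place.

47.4 m

x_cross = 2h·√((V₂+V₁)/(V₂−V₁)) → h = x_cross / (2·√((V₂+V₁)/(V₂−V₁))).
√((V₂+V₁)/(V₂−V₁)) = √((1077+536)/(1077−536)) = 1.7267.
h = 163.7 / (2·1.7267) = 47.40 m.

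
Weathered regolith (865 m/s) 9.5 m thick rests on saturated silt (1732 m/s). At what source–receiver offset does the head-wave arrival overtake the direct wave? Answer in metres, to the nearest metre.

x_cross = 2h·√((V₂+V₁)/(V₂−V₁)).
(V₂+V₁)/(V₂−V₁) = (1732+865)/(1732−865) = 2.9954; √ = 1.7307.
x_cross = 2·9.5·1.7307 = 32.88 m.

33 m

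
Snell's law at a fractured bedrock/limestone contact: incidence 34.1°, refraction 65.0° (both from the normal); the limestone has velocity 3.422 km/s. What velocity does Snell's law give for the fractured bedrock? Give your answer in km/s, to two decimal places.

Snell's law: sin 34.1°/V₁ = sin 65.0°/V₂.
V₁ = V₂·sin 34.1°/sin 65.0° = 3.422 × 0.6186 = 2.12 km/s.

2.12 km/s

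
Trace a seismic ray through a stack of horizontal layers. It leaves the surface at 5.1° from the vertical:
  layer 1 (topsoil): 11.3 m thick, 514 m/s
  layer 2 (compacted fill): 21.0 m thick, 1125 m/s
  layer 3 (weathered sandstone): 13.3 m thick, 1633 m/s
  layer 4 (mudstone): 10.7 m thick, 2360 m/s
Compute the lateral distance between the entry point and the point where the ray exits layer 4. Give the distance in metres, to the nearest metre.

14 m

Apply Snell's law at each interface; in layer i the horizontal offset is hᵢ·tan θᵢ.
Layer 1: θ = 5.10°; offset = 11.3·tan 5.10° = 1.008 m.
Layer 2: sin θ = 1125·sin 5.1°/514 = 0.1946, θ = 11.22°; offset = 21.0·tan 11.22° = 4.165 m.
Layer 3: sin θ = 1633·sin 5.1°/514 = 0.2824, θ = 16.40°; offset = 13.3·tan 16.40° = 3.916 m.
Layer 4: sin θ = 2360·sin 5.1°/514 = 0.4082, θ = 24.09°; offset = 10.7·tan 24.09° = 4.784 m.
Summing the layer offsets gives 13.873 m.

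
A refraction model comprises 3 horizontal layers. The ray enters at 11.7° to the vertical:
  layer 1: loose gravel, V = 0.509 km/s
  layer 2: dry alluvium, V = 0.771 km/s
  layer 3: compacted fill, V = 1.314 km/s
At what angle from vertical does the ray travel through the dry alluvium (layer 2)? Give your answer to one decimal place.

17.9°

Snell's law across each interface conserves sin θ / V, so sin θ_2 = V_2·sin θ₁/V₁.
sin θ_2 = 0.771 × sin 11.7° / 0.509 = 0.3072.
θ_2 = arcsin 0.3072 = 17.89°.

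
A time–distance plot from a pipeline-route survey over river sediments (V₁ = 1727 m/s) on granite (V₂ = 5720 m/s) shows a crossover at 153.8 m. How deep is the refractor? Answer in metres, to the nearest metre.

56 m

x_cross = 2h·√((V₂+V₁)/(V₂−V₁)) → h = x_cross / (2·√((V₂+V₁)/(V₂−V₁))).
√((V₂+V₁)/(V₂−V₁)) = √((5720+1727)/(5720−1727)) = 1.3657.
h = 153.8 / (2·1.3657) = 56.31 m.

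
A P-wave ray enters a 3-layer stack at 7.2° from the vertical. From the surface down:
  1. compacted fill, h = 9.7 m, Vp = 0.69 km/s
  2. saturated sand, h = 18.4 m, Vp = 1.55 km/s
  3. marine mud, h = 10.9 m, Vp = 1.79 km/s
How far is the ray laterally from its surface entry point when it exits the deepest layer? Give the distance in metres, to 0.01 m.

p = sin θ₁/V₁ = sin 7.2°/0.69 = 1.8164e-01 s/km is conserved through the stack.
Layer 1: θ = 7.20°; offset = 9.7·tan 7.20° = 1.2254 m.
Layer 2: sin θ = p·1.55 = 0.2815 → θ = 16.35°; offset = 18.4·tan 16.35° = 5.3988 m.
Layer 3: sin θ = p·1.79 = 0.3251 → θ = 18.97°; offset = 10.9·tan 18.97° = 3.7476 m.
Summing the layer offsets gives 10.3719 m.

10.37 m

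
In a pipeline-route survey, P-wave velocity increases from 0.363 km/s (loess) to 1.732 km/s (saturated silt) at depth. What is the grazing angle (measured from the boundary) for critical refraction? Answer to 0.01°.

At critical incidence the refracted ray runs along the interface (θ₂ = 90°), so sin θ_c = V₁/V₂.
θ_c = arcsin(0.363/1.732) = arcsin 0.2096 = 12.10°.
Measured from the interface: 90° − 12.10° = 77.90°.

77.90°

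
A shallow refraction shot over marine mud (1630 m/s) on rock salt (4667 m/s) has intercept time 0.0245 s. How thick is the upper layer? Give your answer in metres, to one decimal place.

h = tᵢ·V₁·V₂ / (2·√(V₂²−V₁²)).
√(V₂²−V₁²) = √(4667² − 1630²) = 4373.1 m/s.
h = 0.0245 s × 1630 × 4667 / (2 × 4373.1) = 21.31 m.

21.3 m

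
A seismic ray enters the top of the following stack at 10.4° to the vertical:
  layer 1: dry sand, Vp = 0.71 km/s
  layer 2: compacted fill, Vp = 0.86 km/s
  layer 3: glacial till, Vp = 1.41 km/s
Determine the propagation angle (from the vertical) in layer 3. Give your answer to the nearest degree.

Ray parameter p = sin 10.4° / 0.71 = 2.5425e-01 s/km.
sin θ_3 = p·V_3 = 2.5425e-01 × 1.41 = 0.3585.
θ_3 = arcsin 0.3585 = 21.01°.

21°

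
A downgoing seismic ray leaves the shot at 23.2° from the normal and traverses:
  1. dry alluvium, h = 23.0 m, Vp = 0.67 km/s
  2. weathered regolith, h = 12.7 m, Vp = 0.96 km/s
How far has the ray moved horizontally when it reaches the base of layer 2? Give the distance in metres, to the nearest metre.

19 m

Apply Snell's law at each interface; in layer i the horizontal offset is hᵢ·tan θᵢ.
Layer 1: θ = 23.20°; offset = 23.0·tan 23.20° = 9.858 m.
Layer 2: sin θ = 0.96·sin 23.2°/0.67 = 0.5645, θ = 34.36°; offset = 12.7·tan 34.36° = 8.684 m.
Total horizontal offset = 18.542 m.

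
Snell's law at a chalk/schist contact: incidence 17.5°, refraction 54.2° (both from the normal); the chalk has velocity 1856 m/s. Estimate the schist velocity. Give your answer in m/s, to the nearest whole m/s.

5006 m/s

Snell's law: sin 17.5°/V₁ = sin 54.2°/V₂.
V₂ = V₁·sin 54.2°/sin 17.5° = 1856 × 2.6972 = 5006.00 m/s.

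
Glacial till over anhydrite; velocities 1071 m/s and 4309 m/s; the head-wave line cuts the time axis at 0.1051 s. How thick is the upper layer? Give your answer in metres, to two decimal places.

θ_c = arcsin(1071/4309) = 14.39°; cos θ_c = 0.9686.
tᵢ = 2h cos θ_c/V₁ ⇒ h = tᵢ·V₁/(2 cos θ_c) = 0.1051·1071/(2·0.9686) = 58.10 m.

58.10 m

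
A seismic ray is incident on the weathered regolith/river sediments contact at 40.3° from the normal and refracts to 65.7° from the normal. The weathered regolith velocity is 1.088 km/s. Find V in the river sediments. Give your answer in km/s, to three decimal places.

sin 40.3° = 0.6468; sin 65.7° = 0.9114.
V₂ = V₁·(sin θ₂/sin θ₁) = 1.088·(0.9114/0.6468) = 1.533 km/s.

1.533 km/s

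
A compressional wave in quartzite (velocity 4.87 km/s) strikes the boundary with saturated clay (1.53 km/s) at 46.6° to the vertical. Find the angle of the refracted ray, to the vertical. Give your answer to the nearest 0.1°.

sin θ₁/V₁ = sin θ₂/V₂ ⇒ sin θ₂ = 1.53·sin 46.6°/4.87 = 1.53·0.7266/4.87 = 0.2283.
θ₂ = arcsin 0.2283 = 13.20° from the normal.

13.2°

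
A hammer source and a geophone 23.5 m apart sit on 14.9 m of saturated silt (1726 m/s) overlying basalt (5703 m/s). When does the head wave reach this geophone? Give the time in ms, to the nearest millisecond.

21 ms

θ_c = arcsin(V₁/V₂) = arcsin(1726/5703) = 17.62°, cos θ_c = 0.9531.
Intercept time tᵢ = 2h cos θ_c / V₁ = 2·14.9·0.9531/1726 = 0.01646 s.
t = x/V₂ + tᵢ = 23.5/5703 + 0.01646 = 0.02058 s.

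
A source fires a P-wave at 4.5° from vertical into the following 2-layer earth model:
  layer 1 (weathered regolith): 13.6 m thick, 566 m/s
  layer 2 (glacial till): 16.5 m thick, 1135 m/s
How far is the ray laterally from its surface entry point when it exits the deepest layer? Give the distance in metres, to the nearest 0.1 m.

Apply Snell's law at each interface; in layer i the horizontal offset is hᵢ·tan θᵢ.
Layer 1: θ = 4.50°; offset = 13.6·tan 4.50° = 1.070 m.
Layer 2: sin θ = 1135·sin 4.5°/566 = 0.1573, θ = 9.05°; offset = 16.5·tan 9.05° = 2.629 m.
Total horizontal offset = 3.699 m.

3.7 m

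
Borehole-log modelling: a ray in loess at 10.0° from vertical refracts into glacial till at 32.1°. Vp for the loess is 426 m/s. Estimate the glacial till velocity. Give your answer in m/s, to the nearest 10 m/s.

Snell's law: sin 10.0°/V₁ = sin 32.1°/V₂.
V₂ = V₁·sin 32.1°/sin 10.0° = 426 × 3.0602 = 1303.65 m/s.

1300 m/s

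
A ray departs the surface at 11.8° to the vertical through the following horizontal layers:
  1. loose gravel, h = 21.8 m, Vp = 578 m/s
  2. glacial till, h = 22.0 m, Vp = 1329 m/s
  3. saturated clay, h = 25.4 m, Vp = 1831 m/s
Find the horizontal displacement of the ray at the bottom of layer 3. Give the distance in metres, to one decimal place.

Apply Snell's law at each interface; in layer i the horizontal offset is hᵢ·tan θᵢ.
Layer 1: θ = 11.80°; offset = 21.8·tan 11.80° = 4.554 m.
Layer 2: sin θ = 1329·sin 11.8°/578 = 0.4702, θ = 28.05°; offset = 22.0·tan 28.05° = 11.721 m.
Layer 3: sin θ = 1831·sin 11.8°/578 = 0.6478, θ = 40.38°; offset = 25.4·tan 40.38° = 21.599 m.
Σ offsets = 37.874 m.

37.9 m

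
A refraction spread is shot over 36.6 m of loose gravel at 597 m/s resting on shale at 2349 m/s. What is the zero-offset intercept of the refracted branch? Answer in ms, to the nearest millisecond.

119 ms

θ_c = arcsin(V₁/V₂) = arcsin(597/2349) = 14.72°; cos θ_c = 0.9672.
tᵢ = 2h·cos θ_c / V₁ = 2·36.6·0.9672 / 597 = 0.11859 s.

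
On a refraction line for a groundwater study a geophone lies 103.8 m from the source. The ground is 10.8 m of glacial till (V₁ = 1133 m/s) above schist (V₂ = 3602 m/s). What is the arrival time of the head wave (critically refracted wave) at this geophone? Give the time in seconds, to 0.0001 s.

0.0469 s

θ_c = arcsin(V₁/V₂) = arcsin(1133/3602) = 18.33°, cos θ_c = 0.9492.
Intercept time tᵢ = 2h cos θ_c / V₁ = 2·10.8·0.9492/1133 = 0.01810 s.
t = x/V₂ + tᵢ = 103.8/3602 + 0.01810 = 0.04691 s.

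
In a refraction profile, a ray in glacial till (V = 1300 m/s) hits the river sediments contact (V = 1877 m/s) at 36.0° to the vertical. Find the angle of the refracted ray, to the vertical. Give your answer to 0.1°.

Snell's law: sin θ₂ = (V₂/V₁)·sin θ₁ = (1877/1300)·sin 36.0° = 0.8487.
θ₂ = sin⁻¹(0.8487) = 58.07° (from vertical).

58.1°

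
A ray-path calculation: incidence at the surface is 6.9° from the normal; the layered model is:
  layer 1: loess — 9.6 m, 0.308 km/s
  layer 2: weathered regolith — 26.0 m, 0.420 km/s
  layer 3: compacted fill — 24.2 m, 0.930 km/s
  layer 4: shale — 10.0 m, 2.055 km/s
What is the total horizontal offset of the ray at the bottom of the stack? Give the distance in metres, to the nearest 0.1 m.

Ray parameter p = sin 6.9° / 0.308 km/s = 3.9005e-01 s/km.
Layer 1: θ = 6.90°; offset = 9.6·tan 6.90° = 1.162 m.
Layer 2: sin θ = p·0.420 = 0.1638 → θ = 9.43°; offset = 26.0·tan 9.43° = 4.318 m.
Layer 3: sin θ = p·0.930 = 0.3628 → θ = 21.27°; offset = 24.2·tan 21.27° = 9.420 m.
Layer 4: sin θ = p·2.055 = 0.8016 → θ = 53.28°; offset = 10.0·tan 53.28° = 13.406 m.
Summing the layer offsets gives 28.306 m.

28.3 m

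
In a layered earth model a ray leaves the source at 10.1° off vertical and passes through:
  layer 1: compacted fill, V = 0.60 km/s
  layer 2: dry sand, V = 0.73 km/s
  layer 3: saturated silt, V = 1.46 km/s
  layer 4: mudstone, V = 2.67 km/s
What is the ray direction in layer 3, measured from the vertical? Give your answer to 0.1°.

25.3°

Snell's law across each interface conserves sin θ / V, so sin θ_3 = V_3·sin θ₁/V₁.
sin θ_3 = 1.46 × sin 10.1° / 0.60 = 0.4267.
θ_3 = 25.26° from the vertical.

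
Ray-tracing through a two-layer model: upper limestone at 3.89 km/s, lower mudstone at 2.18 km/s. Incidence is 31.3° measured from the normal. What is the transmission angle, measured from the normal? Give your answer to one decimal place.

16.9°

sin θ₁/V₁ = sin θ₂/V₂ ⇒ sin θ₂ = 2.18·sin 31.3°/3.89 = 2.18·0.5195/3.89 = 0.2911.
θ₂ = sin⁻¹(0.2911) = 16.93° (from vertical).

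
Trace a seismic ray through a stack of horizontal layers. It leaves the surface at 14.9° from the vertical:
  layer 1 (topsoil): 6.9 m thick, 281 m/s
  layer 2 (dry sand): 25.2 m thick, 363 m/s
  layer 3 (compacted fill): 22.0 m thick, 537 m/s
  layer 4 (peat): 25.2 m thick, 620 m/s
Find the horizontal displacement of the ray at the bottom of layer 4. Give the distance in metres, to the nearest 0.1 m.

Ray parameter p = sin 14.9° / 281 m/s = 9.1506e-04 s/m.
Layer 1: θ = 14.90°; offset = 6.9·tan 14.90° = 1.836 m.
Layer 2: sin θ = p·363 = 0.3322 → θ = 19.40°; offset = 25.2·tan 19.40° = 8.875 m.
Layer 3: sin θ = p·537 = 0.4914 → θ = 29.43°; offset = 22.0·tan 29.43° = 12.413 m.
Layer 4: sin θ = p·620 = 0.5673 → θ = 34.56°; offset = 25.2·tan 34.56° = 17.362 m.
Summing the layer offsets gives 40.485 m.

40.5 m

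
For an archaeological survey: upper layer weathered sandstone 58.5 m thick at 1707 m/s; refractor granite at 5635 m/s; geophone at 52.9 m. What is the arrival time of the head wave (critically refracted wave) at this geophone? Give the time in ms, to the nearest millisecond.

75 ms

θ_c = arcsin(V₁/V₂) = arcsin(1707/5635) = 17.63°, cos θ_c = 0.9530.
Intercept time tᵢ = 2h cos θ_c / V₁ = 2·58.5·0.9530/1707 = 0.06532 s.
t = x/V₂ + tᵢ = 52.9/5635 + 0.06532 = 0.07471 s.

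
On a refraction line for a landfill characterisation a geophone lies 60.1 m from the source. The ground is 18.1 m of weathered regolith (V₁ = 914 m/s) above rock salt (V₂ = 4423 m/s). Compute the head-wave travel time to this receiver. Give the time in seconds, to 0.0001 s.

θ_c = arcsin(V₁/V₂) = arcsin(914/4423) = 11.93°, cos θ_c = 0.9784.
Intercept time tᵢ = 2h cos θ_c / V₁ = 2·18.1·0.9784/914 = 0.03875 s.
t = x/V₂ + tᵢ = 60.1/4423 + 0.03875 = 0.05234 s.

0.0523 s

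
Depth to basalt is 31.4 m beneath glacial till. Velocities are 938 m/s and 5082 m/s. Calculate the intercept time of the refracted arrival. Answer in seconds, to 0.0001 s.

0.0658 s

tᵢ = 2h·√(V₂²−V₁²)/(V₁V₂).
√(V₂²−V₁²) = √(5082²−938²) = 4994.7 m/s.
tᵢ = 2·31.4·4994.7/(938·5082) = 0.06580 s.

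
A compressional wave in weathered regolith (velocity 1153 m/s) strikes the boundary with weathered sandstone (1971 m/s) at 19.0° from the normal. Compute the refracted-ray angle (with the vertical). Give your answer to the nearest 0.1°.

33.8°

sin θ₁/V₁ = sin θ₂/V₂ ⇒ sin θ₂ = 1971·sin 19.0°/1153 = 1971·0.3256/1153 = 0.5565.
θ₂ = arcsin 0.5565 = 33.82° from the normal.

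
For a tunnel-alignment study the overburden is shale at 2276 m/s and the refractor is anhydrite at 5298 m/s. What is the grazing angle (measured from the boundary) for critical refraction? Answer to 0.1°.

64.6°

Critical incidence: sin θ_c = V₁/V₂ = 2276/5298 = 0.4296.
θ_c = arcsin 0.4296 = 25.44°.
Measured from the interface: 90° − 25.44° = 64.56°.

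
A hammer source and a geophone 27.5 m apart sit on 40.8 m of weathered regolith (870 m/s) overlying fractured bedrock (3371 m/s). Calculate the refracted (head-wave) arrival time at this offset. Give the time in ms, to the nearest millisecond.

99 ms

t = x/V₂ + 2h·√(V₂²−V₁²)/(V₁V₂).
√(V₂²−V₁²) = √(3371²−870²) = 3256.8 m/s; delay term = 2·40.8·3256.8/(870·3371) = 0.09062 s.
t = 27.5/3371 + 0.09062 = 0.09877 s.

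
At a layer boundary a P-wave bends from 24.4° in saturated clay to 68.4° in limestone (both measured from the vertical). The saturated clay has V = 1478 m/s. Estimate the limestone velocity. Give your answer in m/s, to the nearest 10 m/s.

3330 m/s

sin 24.4° = 0.4131; sin 68.4° = 0.9298.
V₂ = V₁·(sin θ₂/sin θ₁) = 1478·(0.9298/0.4131) = 3326.54 m/s.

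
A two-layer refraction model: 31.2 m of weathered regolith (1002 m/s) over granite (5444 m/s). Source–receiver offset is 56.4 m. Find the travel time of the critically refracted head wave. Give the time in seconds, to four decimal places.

0.0716 s

t = x/V₂ + 2h·√(V₂²−V₁²)/(V₁V₂).
√(V₂²−V₁²) = √(5444²−1002²) = 5351.0 m/s; delay term = 2·31.2·5351.0/(1002·5444) = 0.06121 s.
t = 56.4/5444 + 0.06121 = 0.07157 s.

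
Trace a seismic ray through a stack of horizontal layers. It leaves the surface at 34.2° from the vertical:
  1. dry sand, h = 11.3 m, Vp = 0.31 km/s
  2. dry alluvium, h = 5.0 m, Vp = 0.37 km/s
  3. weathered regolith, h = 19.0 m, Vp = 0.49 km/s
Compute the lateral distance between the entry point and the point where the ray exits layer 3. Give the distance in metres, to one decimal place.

Ray parameter p = sin 34.2° / 0.31 km/s = 1.8132e+00 s/km.
Layer 1: θ = 34.20°; offset = 11.3·tan 34.20° = 7.679 m.
Layer 2: sin θ = p·0.37 = 0.6709 → θ = 42.13°; offset = 5.0·tan 42.13° = 4.523 m.
Layer 3: sin θ = p·0.49 = 0.8885 → θ = 62.68°; offset = 19.0·tan 62.68° = 36.780 m.
Summing the layer offsets gives 48.983 m.

49.0 m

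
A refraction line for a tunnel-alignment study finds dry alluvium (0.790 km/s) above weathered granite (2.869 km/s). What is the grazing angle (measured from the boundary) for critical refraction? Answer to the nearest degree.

At critical incidence the refracted ray runs along the interface (θ₂ = 90°), so sin θ_c = V₁/V₂.
θ_c = arcsin(0.790/2.869) = arcsin 0.2754 = 15.98°.
Measured from the interface: 90° − 15.98° = 74.02°.

74°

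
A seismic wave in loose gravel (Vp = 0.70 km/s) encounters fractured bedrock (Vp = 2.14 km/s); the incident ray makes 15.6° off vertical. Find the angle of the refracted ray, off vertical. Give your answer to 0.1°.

Snell's law: sin θ₂ = (V₂/V₁)·sin θ₁ = (2.14/0.70)·sin 15.6° = 0.8221.
θ₂ = arcsin 0.8221 = 55.30° from the normal.

55.3°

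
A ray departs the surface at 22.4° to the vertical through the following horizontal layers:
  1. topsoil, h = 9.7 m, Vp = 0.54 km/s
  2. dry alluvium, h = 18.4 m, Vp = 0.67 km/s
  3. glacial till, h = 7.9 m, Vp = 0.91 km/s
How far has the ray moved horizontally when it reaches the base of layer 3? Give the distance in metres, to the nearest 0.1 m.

20.5 m

Ray parameter p = sin 22.4° / 0.54 km/s = 7.0569e-01 s/km.
Layer 1: θ = 22.40°; offset = 9.7·tan 22.40° = 3.998 m.
Layer 2: sin θ = p·0.67 = 0.4728 → θ = 28.22°; offset = 18.4·tan 28.22° = 9.873 m.
Layer 3: sin θ = p·0.91 = 0.6422 → θ = 39.95°; offset = 7.9·tan 39.95° = 6.618 m.
Total horizontal offset = 20.489 m.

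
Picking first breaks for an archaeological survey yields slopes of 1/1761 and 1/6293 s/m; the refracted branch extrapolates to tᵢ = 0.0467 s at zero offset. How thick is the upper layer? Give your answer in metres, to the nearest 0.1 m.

42.8 m

h = tᵢ·V₁·V₂ / (2·√(V₂²−V₁²)).
√(V₂²−V₁²) = √(6293² − 1761²) = 6041.6 m/s.
h = 0.0467 s × 1761 × 6293 / (2 × 6041.6) = 42.83 m.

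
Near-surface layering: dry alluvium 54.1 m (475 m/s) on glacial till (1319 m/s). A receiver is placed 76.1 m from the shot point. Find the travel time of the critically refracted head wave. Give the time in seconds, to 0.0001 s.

0.2702 s

t = x/V₂ + 2h·√(V₂²−V₁²)/(V₁V₂).
√(V₂²−V₁²) = √(1319²−475²) = 1230.5 m/s; delay term = 2·54.1·1230.5/(475·1319) = 0.21251 s.
t = 76.1/1319 + 0.21251 = 0.27020 s.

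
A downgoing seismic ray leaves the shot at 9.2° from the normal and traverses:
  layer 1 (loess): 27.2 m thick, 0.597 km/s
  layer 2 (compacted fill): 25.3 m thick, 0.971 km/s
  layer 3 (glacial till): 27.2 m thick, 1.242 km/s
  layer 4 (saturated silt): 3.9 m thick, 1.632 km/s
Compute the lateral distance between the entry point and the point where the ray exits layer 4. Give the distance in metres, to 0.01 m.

Apply Snell's law at each interface; in layer i the horizontal offset is hᵢ·tan θᵢ.
Layer 1: θ = 9.20°; offset = 27.2·tan 9.20° = 4.4054 m.
Layer 2: sin θ = 0.971·sin 9.2°/0.597 = 0.2600, θ = 15.07°; offset = 25.3·tan 15.07° = 6.8134 m.
Layer 3: sin θ = 1.242·sin 9.2°/0.597 = 0.3326, θ = 19.43°; offset = 27.2·tan 19.43° = 9.5934 m.
Layer 4: sin θ = 1.632·sin 9.2°/0.597 = 0.4371, θ = 25.92°; offset = 3.9·tan 25.92° = 1.8951 m.
Total horizontal offset = 22.7074 m.

22.71 m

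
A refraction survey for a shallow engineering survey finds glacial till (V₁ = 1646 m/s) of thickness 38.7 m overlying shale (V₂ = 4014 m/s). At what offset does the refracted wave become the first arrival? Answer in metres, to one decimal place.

θ_c = arcsin(1646/4014) = 24.21°, so cos θ_c = 0.9121 and tᵢ = 2h cos θ_c/V₁ = 0.0429 s.
At crossover x/V₁ = x/V₂ + tᵢ ⇒ x = tᵢ/(1/V₁ − 1/V₂) = 0.04289/(6.0753e-04 − 2.4913e-04) = 119.66 m.

119.7 m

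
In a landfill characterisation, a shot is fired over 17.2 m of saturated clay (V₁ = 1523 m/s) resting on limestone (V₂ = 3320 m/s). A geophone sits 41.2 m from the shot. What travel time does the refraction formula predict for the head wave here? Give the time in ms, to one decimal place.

θ_c = arcsin(V₁/V₂) = arcsin(1523/3320) = 27.31°, cos θ_c = 0.8886.
Intercept time tᵢ = 2h cos θ_c / V₁ = 2·17.2·0.8886/1523 = 0.02007 s.
t = x/V₂ + tᵢ = 41.2/3320 + 0.02007 = 0.03248 s.

32.5 ms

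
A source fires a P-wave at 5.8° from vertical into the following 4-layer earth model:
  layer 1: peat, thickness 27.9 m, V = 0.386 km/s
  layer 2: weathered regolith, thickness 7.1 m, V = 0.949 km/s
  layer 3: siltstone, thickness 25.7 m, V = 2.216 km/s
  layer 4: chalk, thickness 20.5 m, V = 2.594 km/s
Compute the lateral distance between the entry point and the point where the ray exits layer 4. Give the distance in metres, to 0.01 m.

Ray parameter p = sin 5.8° / 0.386 km/s = 2.6180e-01 s/km.
Layer 1: θ = 5.80°; offset = 27.9·tan 5.80° = 2.8340 m.
Layer 2: sin θ = p·0.949 = 0.2485 → θ = 14.39°; offset = 7.1·tan 14.39° = 1.8211 m.
Layer 3: sin θ = p·2.216 = 0.5802 → θ = 35.46°; offset = 25.7·tan 35.46° = 18.3057 m.
Layer 4: sin θ = p·2.594 = 0.6791 → θ = 42.77°; offset = 20.5·tan 42.77° = 18.9665 m.
Summing the layer offsets gives 41.9273 m.

41.93 m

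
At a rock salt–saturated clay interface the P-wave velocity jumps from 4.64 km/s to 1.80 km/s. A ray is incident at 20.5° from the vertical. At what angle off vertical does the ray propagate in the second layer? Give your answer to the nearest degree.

Snell's law: sin θ₂ = (V₂/V₁)·sin θ₁ = (1.80/4.64)·sin 20.5° = 0.1359.
θ₂ = arcsin 0.1359 = 7.81° from the normal.

8°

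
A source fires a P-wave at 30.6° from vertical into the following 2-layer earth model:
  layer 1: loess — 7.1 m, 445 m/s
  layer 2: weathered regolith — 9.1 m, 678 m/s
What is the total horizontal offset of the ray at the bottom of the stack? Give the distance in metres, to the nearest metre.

15 m

Apply Snell's law at each interface; in layer i the horizontal offset is hᵢ·tan θᵢ.
Layer 1: θ = 30.60°; offset = 7.1·tan 30.60° = 4.199 m.
Layer 2: sin θ = 678·sin 30.6°/445 = 0.7756, θ = 50.86°; offset = 9.1·tan 50.86° = 11.180 m.
Total horizontal offset = 15.379 m.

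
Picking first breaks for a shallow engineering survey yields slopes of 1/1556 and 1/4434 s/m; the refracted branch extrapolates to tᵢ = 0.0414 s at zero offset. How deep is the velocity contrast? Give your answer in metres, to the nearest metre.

θ_c = arcsin(1556/4434) = 20.54°; cos θ_c = 0.9364.
tᵢ = 2h cos θ_c/V₁ ⇒ h = tᵢ·V₁/(2 cos θ_c) = 0.0414·1556/(2·0.9364) = 34.40 m.

34 m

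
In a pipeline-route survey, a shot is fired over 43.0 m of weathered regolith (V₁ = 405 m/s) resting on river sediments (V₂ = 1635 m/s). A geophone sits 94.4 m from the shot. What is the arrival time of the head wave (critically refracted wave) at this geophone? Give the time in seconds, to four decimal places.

t = x/V₂ + 2h·√(V₂²−V₁²)/(V₁V₂).
√(V₂²−V₁²) = √(1635²−405²) = 1584.0 m/s; delay term = 2·43.0·1584.0/(405·1635) = 0.20573 s.
t = 94.4/1635 + 0.20573 = 0.26346 s.

0.2635 s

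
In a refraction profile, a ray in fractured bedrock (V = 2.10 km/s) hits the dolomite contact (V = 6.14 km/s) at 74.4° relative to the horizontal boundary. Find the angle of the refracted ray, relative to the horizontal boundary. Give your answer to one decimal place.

38.2°

Angle from the normal: 90° − 74.4° = 15.6°.
Snell's law: sin θ₂ = (V₂/V₁)·sin θ₁ = (6.14/2.10)·sin 15.6° = 0.7863.
θ₂ = arcsin 0.7863 = 51.84° from the normal.
From the interface: 90° − 51.84° = 38.16°.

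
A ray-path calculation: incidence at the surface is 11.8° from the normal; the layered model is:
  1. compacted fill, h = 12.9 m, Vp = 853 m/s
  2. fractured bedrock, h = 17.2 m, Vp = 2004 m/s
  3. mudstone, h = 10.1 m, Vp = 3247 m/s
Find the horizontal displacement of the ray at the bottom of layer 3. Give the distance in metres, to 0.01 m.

Ray parameter p = sin 11.8° / 853 m/s = 2.3974e-04 s/m.
Layer 1: θ = 11.80°; offset = 12.9·tan 11.80° = 2.6950 m.
Layer 2: sin θ = p·2004 = 0.4804 → θ = 28.71°; offset = 17.2·tan 28.71° = 9.4221 m.
Layer 3: sin θ = p·3247 = 0.7784 → θ = 51.12°; offset = 10.1·tan 51.12° = 12.5246 m.
Total horizontal offset = 24.6416 m.

24.64 m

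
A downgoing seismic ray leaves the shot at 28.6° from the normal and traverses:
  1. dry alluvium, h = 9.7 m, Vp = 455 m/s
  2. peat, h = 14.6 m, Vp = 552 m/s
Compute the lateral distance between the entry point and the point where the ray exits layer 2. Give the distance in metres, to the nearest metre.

Ray parameter p = sin 28.6° / 455 m/s = 1.0521e-03 s/m.
Layer 1: θ = 28.60°; offset = 9.7·tan 28.60° = 5.289 m.
Layer 2: sin θ = p·552 = 0.5807 → θ = 35.50°; offset = 14.6·tan 35.50° = 10.415 m.
Summing the layer offsets gives 15.704 m.

16 m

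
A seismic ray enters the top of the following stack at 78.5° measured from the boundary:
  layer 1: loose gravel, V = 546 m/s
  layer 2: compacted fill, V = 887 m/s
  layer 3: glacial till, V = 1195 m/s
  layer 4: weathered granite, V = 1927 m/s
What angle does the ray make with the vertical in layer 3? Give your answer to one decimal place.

From the normal: θ₁ = 90° − 78.5° = 11.5°.
Ray parameter p = sin 11.5° / 546 = 3.6514e-04 s/m.
sin θ_3 = p·V_3 = 3.6514e-04 × 1195 = 0.4363.
θ_3 = 25.87° from the vertical.

25.9°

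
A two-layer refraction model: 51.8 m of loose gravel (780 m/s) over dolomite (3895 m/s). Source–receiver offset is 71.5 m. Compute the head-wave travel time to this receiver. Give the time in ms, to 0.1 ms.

t = x/V₂ + 2h·√(V₂²−V₁²)/(V₁V₂).
√(V₂²−V₁²) = √(3895²−780²) = 3816.1 m/s; delay term = 2·51.8·3816.1/(780·3895) = 0.13013 s.
t = 71.5/3895 + 0.13013 = 0.14849 s.

148.5 ms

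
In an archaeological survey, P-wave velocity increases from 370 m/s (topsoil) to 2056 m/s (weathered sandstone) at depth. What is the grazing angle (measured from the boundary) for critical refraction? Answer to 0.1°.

At critical incidence the refracted ray runs along the interface (θ₂ = 90°), so sin θ_c = V₁/V₂.
θ_c = arcsin(370/2056) = arcsin 0.1800 = 10.37°.
Measured from the interface: 90° − 10.37° = 79.63°.

79.6°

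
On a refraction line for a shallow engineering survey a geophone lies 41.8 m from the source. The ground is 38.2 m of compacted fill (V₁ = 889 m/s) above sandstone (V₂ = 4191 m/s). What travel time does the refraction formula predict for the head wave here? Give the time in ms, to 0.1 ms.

94.0 ms

t = x/V₂ + 2h·√(V₂²−V₁²)/(V₁V₂).
√(V₂²−V₁²) = √(4191²−889²) = 4095.6 m/s; delay term = 2·38.2·4095.6/(889·4191) = 0.08398 s.
t = 41.8/4191 + 0.08398 = 0.09396 s.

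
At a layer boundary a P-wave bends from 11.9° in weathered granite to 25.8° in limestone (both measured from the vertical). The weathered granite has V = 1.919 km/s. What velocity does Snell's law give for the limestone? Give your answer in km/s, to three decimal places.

4.050 km/s

sin 11.9° = 0.2062; sin 25.8° = 0.4352.
V₂ = V₁·(sin θ₂/sin θ₁) = 1.919·(0.4352/0.2062) = 4.050 km/s.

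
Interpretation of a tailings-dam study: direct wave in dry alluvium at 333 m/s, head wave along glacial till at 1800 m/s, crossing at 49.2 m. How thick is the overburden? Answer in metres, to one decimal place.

x_cross = 2h·√((V₂+V₁)/(V₂−V₁)) → h = x_cross / (2·√((V₂+V₁)/(V₂−V₁))).
√((V₂+V₁)/(V₂−V₁)) = √((1800+333)/(1800−333)) = 1.2058.
h = 49.2 / (2·1.2058) = 20.40 m.

20.4 m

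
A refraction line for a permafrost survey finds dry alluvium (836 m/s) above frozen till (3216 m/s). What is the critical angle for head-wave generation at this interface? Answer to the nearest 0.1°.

15.1°

Critical incidence: sin θ_c = V₁/V₂ = 836/3216 = 0.2600.
θ_c = arcsin 0.2600 = 15.07°.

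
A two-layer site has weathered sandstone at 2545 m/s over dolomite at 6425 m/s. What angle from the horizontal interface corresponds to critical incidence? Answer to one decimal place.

At critical incidence the refracted ray runs along the interface (θ₂ = 90°), so sin θ_c = V₁/V₂.
θ_c = arcsin(2545/6425) = arcsin 0.3961 = 23.34°.
Measured from the interface: 90° − 23.34° = 66.66°.

66.7°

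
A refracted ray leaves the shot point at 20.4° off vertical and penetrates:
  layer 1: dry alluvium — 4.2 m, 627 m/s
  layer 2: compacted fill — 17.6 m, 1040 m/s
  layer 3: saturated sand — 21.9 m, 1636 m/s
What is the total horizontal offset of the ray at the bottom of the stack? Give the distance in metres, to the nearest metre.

62 m

Apply Snell's law at each interface; in layer i the horizontal offset is hᵢ·tan θᵢ.
Layer 1: θ = 20.40°; offset = 4.2·tan 20.40° = 1.562 m.
Layer 2: sin θ = 1040·sin 20.4°/627 = 0.5782, θ = 35.32°; offset = 17.6·tan 35.32° = 12.472 m.
Layer 3: sin θ = 1636·sin 20.4°/627 = 0.9095, θ = 65.44°; offset = 21.9·tan 65.44° = 47.918 m.
Summing the layer offsets gives 61.951 m.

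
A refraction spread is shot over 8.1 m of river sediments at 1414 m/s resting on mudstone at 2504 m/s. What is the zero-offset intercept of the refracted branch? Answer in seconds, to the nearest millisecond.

tᵢ = 2h·√(V₂²−V₁²)/(V₁V₂).
√(V₂²−V₁²) = √(2504²−1414²) = 2066.5 m/s.
tᵢ = 2·8.1·2066.5/(1414·2504) = 0.00946 s.

0.009 s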